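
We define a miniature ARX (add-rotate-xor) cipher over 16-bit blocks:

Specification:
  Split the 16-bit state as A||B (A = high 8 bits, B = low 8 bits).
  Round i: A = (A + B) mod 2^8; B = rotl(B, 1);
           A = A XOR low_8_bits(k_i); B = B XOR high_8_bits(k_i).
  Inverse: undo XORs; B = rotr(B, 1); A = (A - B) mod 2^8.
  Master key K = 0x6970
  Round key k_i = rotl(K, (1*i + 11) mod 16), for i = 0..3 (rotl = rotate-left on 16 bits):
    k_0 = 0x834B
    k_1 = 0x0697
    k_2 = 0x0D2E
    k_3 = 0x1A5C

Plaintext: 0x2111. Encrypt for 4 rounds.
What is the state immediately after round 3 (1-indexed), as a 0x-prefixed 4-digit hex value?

0xFC87

s_0 = plaintext = 0x2111
s_1 = Round(s_0, k_0) = 0x79A1
s_2 = Round(s_1, k_1) = 0x8D45
s_3 = Round(s_2, k_2) = 0xFC87
s_4 = Round(s_3, k_3) = 0xDF15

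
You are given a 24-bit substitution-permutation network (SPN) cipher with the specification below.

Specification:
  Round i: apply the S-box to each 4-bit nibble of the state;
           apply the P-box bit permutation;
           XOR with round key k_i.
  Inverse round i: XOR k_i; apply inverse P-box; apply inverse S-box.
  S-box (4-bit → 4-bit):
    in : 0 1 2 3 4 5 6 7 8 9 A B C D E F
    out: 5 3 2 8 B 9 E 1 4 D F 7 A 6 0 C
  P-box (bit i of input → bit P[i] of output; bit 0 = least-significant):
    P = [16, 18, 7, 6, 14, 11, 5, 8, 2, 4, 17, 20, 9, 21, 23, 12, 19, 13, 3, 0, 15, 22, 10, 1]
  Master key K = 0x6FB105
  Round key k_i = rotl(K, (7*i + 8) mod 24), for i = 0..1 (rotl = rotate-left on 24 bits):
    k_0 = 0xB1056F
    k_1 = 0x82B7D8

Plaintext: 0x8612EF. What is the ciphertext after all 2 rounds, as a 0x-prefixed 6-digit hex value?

0xBE5B3A

s_0 = plaintext = 0x8612EF
s_1 = Round(s_0, k_0) = 0x9123B6
s_2 = Round(s_1, k_1) = 0xBE5B3A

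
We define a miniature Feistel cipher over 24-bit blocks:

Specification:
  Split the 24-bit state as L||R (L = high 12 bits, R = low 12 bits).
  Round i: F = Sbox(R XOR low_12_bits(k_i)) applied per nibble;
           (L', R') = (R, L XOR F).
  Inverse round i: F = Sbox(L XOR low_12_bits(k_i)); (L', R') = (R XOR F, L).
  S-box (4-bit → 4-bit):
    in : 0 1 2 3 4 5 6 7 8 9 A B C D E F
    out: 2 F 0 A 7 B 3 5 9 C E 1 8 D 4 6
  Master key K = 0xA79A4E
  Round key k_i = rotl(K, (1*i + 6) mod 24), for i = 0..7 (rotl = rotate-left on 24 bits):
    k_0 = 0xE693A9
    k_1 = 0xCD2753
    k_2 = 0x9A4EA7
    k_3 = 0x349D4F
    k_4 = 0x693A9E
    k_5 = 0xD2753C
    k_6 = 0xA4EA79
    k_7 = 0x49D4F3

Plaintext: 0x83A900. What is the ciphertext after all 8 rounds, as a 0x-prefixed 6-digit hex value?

s_0 = plaintext = 0x83A900
s_1 = Round(s_0, k_0) = 0x9006D6
s_2 = Round(s_1, k_1) = 0x6D669B
s_3 = Round(s_2, k_2) = 0x69BF7E
s_4 = Round(s_3, k_3) = 0xF7E634
s_5 = Round(s_4, k_4) = 0x634790
s_6 = Round(s_5, k_5) = 0x7906DC
s_7 = Round(s_6, k_6) = 0x6DCF7B
s_8 = Round(s_7, k_7) = 0xF7B745

0xF7B745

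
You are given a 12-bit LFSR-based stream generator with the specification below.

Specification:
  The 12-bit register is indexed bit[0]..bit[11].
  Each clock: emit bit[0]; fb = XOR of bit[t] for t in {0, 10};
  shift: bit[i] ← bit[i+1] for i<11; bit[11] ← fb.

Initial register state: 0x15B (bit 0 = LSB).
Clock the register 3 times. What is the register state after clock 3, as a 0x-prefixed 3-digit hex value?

reg_0 = 0x15B
clock 1: out=1, reg = 0x8AD
clock 2: out=1, reg = 0xC56
clock 3: out=0, reg = 0xE2B

0xE2B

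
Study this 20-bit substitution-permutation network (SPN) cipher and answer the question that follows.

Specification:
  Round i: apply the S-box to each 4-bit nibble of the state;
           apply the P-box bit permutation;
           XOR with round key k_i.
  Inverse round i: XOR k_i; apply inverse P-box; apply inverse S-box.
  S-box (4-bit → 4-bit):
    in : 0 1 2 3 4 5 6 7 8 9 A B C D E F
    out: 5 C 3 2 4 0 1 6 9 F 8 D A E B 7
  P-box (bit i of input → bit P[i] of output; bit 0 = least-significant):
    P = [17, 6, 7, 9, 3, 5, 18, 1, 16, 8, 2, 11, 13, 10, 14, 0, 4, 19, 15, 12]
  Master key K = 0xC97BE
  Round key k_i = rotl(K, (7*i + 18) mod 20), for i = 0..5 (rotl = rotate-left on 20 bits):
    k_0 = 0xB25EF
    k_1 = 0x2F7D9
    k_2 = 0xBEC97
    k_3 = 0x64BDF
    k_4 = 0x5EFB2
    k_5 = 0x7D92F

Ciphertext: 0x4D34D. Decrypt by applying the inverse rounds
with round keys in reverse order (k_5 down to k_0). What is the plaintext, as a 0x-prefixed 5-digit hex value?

0xE948C

s_0 = ciphertext = 0x4D34D
s_1 = InvRound(s_0, k_5) = 0x558CE
s_2 = InvRound(s_1, k_4) = 0xB272C
s_3 = InvRound(s_2, k_3) = 0x298D7
s_4 = InvRound(s_3, k_2) = 0xCF653
s_5 = InvRound(s_4, k_1) = 0x353B0
s_6 = InvRound(s_5, k_0) = 0xE948C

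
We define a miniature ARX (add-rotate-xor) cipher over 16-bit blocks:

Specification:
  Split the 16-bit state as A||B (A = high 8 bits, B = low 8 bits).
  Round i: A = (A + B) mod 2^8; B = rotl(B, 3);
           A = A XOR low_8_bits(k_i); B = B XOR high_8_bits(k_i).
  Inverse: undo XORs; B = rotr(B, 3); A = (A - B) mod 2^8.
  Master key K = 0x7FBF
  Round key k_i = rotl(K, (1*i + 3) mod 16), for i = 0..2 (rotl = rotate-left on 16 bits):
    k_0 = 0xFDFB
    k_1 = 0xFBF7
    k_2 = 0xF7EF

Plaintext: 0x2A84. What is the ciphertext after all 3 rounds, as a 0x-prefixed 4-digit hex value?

0xE15E

s_0 = plaintext = 0x2A84
s_1 = Round(s_0, k_0) = 0x55D9
s_2 = Round(s_1, k_1) = 0xD935
s_3 = Round(s_2, k_2) = 0xE15E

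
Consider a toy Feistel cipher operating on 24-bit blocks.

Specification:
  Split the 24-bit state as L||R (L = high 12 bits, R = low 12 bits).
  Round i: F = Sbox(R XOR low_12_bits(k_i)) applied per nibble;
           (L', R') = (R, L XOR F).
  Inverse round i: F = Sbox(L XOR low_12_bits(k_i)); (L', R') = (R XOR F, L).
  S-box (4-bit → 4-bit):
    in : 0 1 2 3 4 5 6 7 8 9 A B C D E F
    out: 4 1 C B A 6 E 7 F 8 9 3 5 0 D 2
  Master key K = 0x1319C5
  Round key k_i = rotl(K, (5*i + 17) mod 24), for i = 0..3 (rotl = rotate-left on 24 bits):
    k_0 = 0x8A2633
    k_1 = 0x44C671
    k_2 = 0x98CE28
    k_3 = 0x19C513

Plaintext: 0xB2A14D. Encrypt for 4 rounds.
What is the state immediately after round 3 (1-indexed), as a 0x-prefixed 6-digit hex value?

s_0 = plaintext = 0xB2A14D
s_1 = Round(s_0, k_0) = 0x14DC57
s_2 = Round(s_1, k_1) = 0xC57883
s_3 = Round(s_2, k_2) = 0x8832C4
s_4 = Round(s_3, k_3) = 0x2C4F84

0x8832C4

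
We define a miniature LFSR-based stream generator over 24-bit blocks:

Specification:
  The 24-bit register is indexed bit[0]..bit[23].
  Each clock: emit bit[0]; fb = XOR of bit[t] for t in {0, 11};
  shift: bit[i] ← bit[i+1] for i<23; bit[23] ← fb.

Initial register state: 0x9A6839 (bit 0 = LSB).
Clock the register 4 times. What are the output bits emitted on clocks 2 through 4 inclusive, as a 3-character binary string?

001

reg_0 = 0x9A6839
clock 1: out=1, reg = 0x4D341C
clock 2: out=0, reg = 0x269A0E
clock 3: out=0, reg = 0x934D07
clock 4: out=1, reg = 0x49A683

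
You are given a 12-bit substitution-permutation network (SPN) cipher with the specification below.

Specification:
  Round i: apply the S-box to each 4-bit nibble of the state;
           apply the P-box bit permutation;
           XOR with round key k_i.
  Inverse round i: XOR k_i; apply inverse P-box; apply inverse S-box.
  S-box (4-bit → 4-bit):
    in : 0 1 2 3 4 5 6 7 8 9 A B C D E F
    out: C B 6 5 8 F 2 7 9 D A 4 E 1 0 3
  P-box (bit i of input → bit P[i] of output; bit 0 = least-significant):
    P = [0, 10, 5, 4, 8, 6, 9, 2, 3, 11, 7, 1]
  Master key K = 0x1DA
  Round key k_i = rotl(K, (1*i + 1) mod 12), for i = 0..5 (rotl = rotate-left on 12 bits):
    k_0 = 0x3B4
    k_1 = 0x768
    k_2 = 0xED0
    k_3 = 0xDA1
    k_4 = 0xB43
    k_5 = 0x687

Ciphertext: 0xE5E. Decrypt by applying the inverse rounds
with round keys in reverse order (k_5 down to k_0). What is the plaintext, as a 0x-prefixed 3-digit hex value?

0x56B

s_0 = ciphertext = 0xE5E
s_1 = InvRound(s_0, k_5) = 0x768
s_2 = InvRound(s_1, k_4) = 0x1E7
s_3 = InvRound(s_2, k_3) = 0xAA6
s_4 = InvRound(s_3, k_2) = 0x4AC
s_5 = InvRound(s_4, k_1) = 0xB5E
s_6 = InvRound(s_5, k_0) = 0x56B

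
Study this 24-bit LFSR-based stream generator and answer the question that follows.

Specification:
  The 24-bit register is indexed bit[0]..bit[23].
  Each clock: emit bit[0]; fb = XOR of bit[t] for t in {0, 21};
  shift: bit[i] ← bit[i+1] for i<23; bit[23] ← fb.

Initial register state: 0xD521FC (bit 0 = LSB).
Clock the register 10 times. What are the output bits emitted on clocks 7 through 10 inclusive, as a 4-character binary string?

reg_0 = 0xD521FC
clock 1: out=0, reg = 0x6A90FE
clock 2: out=0, reg = 0xB5487F
clock 3: out=1, reg = 0x5AA43F
clock 4: out=1, reg = 0xAD521F
clock 5: out=1, reg = 0x56A90F
clock 6: out=1, reg = 0xAB5487
clock 7: out=1, reg = 0x55AA43
clock 8: out=1, reg = 0xAAD521
clock 9: out=1, reg = 0x556A90
clock 10: out=0, reg = 0x2AB548

1110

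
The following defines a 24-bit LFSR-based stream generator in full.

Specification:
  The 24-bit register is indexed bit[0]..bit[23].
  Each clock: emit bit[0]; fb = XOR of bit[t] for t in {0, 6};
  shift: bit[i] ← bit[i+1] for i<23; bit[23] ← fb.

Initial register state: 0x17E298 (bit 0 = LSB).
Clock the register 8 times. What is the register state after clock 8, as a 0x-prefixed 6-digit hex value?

reg_0 = 0x17E298
clock 1: out=0, reg = 0x0BF14C
clock 2: out=0, reg = 0x85F8A6
clock 3: out=0, reg = 0x42FC53
clock 4: out=1, reg = 0x217E29
clock 5: out=1, reg = 0x90BF14
clock 6: out=0, reg = 0x485F8A
clock 7: out=0, reg = 0x242FC5
clock 8: out=1, reg = 0x1217E2

0x1217E2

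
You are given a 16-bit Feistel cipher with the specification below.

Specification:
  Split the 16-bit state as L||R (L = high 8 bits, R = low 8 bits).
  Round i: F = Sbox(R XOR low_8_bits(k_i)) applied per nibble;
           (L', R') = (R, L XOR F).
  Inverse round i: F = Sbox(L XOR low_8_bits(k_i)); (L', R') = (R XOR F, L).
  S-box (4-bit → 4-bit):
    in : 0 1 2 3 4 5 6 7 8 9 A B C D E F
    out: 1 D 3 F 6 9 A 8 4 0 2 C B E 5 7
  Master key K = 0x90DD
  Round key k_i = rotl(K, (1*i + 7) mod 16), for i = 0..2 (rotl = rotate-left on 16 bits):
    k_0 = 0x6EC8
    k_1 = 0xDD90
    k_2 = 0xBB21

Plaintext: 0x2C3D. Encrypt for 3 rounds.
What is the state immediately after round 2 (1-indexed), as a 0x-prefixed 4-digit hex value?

0x5584

s_0 = plaintext = 0x2C3D
s_1 = Round(s_0, k_0) = 0x3D55
s_2 = Round(s_1, k_1) = 0x5584
s_3 = Round(s_2, k_2) = 0x847C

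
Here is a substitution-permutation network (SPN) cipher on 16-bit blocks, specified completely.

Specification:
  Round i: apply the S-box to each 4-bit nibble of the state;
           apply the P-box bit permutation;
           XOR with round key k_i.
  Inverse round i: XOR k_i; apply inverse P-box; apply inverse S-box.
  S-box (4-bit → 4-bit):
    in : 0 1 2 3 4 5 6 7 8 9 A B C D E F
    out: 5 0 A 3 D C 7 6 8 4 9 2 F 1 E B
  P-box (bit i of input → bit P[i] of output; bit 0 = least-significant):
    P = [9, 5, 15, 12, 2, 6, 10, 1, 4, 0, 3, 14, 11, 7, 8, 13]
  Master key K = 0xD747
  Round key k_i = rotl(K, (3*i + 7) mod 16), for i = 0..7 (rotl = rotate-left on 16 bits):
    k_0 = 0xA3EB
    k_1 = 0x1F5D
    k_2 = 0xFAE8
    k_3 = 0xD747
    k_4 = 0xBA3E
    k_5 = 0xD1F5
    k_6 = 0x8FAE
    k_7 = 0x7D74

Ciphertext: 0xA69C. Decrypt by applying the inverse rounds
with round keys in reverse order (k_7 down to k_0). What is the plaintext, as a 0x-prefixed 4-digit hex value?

s_0 = ciphertext = 0xA69C
s_1 = InvRound(s_0, k_7) = 0x65BC
s_2 = InvRound(s_1, k_6) = 0xAA80
s_3 = InvRound(s_2, k_5) = 0x4F3F
s_4 = InvRound(s_3, k_4) = 0x5295
s_5 = InvRound(s_4, k_3) = 0x7DE9
s_6 = InvRound(s_5, k_2) = 0x9B90
s_7 = InvRound(s_6, k_1) = 0xB769
s_8 = InvRound(s_7, k_0) = 0xB158

0xB158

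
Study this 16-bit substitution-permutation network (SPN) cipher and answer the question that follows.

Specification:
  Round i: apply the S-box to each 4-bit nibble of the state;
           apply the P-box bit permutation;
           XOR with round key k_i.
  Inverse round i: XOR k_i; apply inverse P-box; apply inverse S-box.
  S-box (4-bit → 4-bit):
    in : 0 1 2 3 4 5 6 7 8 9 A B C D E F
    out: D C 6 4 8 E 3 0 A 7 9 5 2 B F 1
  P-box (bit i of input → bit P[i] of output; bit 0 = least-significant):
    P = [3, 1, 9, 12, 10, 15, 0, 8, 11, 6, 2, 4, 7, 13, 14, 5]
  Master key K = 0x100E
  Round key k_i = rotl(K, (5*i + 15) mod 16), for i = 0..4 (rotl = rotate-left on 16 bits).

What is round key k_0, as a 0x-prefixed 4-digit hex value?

0x0807

K = 0x100E
k_0 = rotl(K, (5*0+15) mod 16) = rotl(K, 15) = 0x0807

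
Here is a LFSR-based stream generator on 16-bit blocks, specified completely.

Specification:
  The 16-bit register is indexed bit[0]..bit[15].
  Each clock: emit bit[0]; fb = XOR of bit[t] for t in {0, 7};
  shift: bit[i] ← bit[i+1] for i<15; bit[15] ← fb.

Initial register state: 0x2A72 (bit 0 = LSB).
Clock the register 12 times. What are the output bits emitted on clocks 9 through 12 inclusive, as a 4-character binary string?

0101

reg_0 = 0x2A72
clock 1: out=0, reg = 0x1539
clock 2: out=1, reg = 0x8A9C
clock 3: out=0, reg = 0xC54E
clock 4: out=0, reg = 0x62A7
clock 5: out=1, reg = 0x3153
clock 6: out=1, reg = 0x98A9
clock 7: out=1, reg = 0x4C54
clock 8: out=0, reg = 0x262A
clock 9: out=0, reg = 0x1315
clock 10: out=1, reg = 0x898A
clock 11: out=0, reg = 0xC4C5
clock 12: out=1, reg = 0x6262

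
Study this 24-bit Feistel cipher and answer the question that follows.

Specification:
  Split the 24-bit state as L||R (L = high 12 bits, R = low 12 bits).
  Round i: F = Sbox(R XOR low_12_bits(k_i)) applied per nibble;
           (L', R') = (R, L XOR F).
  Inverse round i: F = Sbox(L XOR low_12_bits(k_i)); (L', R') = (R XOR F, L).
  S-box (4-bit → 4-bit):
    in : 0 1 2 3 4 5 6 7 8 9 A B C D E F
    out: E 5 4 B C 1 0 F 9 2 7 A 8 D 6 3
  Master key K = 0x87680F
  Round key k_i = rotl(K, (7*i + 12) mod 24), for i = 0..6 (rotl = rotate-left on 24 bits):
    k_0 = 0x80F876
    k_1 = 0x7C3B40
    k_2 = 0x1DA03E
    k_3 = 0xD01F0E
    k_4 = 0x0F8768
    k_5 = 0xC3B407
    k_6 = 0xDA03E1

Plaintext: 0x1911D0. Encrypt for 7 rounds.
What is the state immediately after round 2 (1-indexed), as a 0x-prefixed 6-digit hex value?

0x3E18A5

s_0 = plaintext = 0x1911D0
s_1 = Round(s_0, k_0) = 0x1D03E1
s_2 = Round(s_1, k_1) = 0x3E18A5
s_3 = Round(s_2, k_2) = 0x8A5ACB
s_4 = Round(s_3, k_3) = 0xACB924
s_5 = Round(s_4, k_4) = 0x924C03
s_6 = Round(s_5, k_5) = 0xC030C8
s_7 = Round(s_6, k_6) = 0x0C8741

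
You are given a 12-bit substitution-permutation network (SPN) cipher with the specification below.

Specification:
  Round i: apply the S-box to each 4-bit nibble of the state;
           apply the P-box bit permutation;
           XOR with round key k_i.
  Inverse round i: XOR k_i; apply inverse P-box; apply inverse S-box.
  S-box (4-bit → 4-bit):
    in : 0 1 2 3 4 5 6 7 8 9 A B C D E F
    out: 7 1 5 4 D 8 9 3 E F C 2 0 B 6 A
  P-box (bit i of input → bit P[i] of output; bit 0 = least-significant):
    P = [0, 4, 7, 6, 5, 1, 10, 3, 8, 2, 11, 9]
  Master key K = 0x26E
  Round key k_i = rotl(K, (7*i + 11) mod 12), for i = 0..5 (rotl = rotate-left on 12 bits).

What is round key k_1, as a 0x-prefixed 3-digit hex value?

K = 0x26E
k_0 = rotl(K, (7*0+11) mod 12) = rotl(K, 11) = 0x137
k_1 = rotl(K, (7*1+11) mod 12) = rotl(K, 6) = 0xB89

0xB89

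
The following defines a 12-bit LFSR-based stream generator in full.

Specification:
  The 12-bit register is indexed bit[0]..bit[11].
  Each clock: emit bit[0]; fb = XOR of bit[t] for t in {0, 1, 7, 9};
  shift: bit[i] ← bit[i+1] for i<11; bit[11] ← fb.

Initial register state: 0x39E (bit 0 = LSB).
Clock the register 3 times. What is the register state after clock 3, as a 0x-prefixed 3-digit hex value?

0xE73

reg_0 = 0x39E
clock 1: out=0, reg = 0x9CF
clock 2: out=1, reg = 0xCE7
clock 3: out=1, reg = 0xE73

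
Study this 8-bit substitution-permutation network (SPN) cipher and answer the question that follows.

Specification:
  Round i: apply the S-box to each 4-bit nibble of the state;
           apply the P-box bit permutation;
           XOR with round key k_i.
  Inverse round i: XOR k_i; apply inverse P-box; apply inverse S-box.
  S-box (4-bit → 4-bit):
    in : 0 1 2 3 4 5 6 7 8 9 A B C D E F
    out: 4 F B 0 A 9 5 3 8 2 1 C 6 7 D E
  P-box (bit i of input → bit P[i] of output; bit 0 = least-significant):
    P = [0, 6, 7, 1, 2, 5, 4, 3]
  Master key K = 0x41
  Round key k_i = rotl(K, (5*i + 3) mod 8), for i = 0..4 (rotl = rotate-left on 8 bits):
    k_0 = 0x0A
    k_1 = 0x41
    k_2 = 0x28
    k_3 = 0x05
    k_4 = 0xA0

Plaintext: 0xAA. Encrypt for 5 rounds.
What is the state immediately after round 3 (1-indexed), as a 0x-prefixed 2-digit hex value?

s_0 = plaintext = 0xAA
s_1 = Round(s_0, k_0) = 0x0F
s_2 = Round(s_1, k_1) = 0x93
s_3 = Round(s_2, k_2) = 0x08
s_4 = Round(s_3, k_3) = 0x17
s_5 = Round(s_4, k_4) = 0xDD

0x08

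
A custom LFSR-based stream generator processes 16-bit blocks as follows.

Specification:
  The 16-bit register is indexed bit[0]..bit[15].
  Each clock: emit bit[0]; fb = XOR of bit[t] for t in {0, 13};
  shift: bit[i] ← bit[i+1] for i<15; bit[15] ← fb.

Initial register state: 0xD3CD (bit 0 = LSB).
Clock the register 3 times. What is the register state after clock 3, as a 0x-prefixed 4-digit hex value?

reg_0 = 0xD3CD
clock 1: out=1, reg = 0xE9E6
clock 2: out=0, reg = 0xF4F3
clock 3: out=1, reg = 0x7A79

0x7A79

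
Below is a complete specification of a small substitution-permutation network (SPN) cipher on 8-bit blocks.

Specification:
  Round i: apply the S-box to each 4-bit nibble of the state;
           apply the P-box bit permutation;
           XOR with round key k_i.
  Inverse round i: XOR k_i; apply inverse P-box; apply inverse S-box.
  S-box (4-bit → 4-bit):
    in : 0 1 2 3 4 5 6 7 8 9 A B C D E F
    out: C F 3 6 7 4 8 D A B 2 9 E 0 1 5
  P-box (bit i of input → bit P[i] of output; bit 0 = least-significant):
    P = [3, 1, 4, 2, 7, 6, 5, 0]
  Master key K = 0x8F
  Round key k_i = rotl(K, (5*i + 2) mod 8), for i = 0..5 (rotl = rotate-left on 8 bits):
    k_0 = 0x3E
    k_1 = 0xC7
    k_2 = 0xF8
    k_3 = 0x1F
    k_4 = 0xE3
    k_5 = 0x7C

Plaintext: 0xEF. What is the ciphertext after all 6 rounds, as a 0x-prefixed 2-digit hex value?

0x62

s_0 = plaintext = 0xEF
s_1 = Round(s_0, k_0) = 0xA6
s_2 = Round(s_1, k_1) = 0x83
s_3 = Round(s_2, k_2) = 0xAB
s_4 = Round(s_3, k_3) = 0x53
s_5 = Round(s_4, k_4) = 0xD1
s_6 = Round(s_5, k_5) = 0x62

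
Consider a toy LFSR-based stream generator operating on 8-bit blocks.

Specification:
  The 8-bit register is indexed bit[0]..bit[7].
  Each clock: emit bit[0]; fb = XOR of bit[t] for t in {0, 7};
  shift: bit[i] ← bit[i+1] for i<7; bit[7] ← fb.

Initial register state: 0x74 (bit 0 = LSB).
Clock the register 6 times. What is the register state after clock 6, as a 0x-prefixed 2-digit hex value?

0xB1

reg_0 = 0x74
clock 1: out=0, reg = 0x3A
clock 2: out=0, reg = 0x1D
clock 3: out=1, reg = 0x8E
clock 4: out=0, reg = 0xC7
clock 5: out=1, reg = 0x63
clock 6: out=1, reg = 0xB1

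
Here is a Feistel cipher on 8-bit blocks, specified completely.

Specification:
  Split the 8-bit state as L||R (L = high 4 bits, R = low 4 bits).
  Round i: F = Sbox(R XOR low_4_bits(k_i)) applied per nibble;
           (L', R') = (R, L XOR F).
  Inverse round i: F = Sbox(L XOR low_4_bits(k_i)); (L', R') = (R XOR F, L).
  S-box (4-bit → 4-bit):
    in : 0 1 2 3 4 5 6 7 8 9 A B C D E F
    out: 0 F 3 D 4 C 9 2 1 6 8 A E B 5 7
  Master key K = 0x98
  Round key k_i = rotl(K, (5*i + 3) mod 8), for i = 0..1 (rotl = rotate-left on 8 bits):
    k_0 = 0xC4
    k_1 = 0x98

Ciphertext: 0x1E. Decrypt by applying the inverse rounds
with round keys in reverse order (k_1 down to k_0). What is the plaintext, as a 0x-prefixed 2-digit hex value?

s_0 = ciphertext = 0x1E
s_1 = InvRound(s_0, k_1) = 0x81
s_2 = InvRound(s_1, k_0) = 0xF8

0xF8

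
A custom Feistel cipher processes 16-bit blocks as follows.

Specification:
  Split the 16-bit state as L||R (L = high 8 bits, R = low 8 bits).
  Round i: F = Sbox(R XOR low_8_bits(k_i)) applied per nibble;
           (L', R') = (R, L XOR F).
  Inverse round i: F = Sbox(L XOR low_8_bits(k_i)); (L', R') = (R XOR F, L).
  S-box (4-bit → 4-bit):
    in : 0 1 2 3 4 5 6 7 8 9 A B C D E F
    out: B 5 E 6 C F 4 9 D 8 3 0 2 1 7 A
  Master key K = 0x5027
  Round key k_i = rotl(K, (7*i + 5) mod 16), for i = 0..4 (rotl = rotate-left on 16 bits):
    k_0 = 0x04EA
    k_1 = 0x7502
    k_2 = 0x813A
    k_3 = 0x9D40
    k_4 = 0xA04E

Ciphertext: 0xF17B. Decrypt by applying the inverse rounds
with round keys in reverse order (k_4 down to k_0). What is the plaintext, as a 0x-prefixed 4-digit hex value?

0x4858

s_0 = ciphertext = 0xF17B
s_1 = InvRound(s_0, k_4) = 0x71F1
s_2 = InvRound(s_1, k_3) = 0x9471
s_3 = InvRound(s_2, k_2) = 0x4694
s_4 = InvRound(s_3, k_1) = 0x5846
s_5 = InvRound(s_4, k_0) = 0x4858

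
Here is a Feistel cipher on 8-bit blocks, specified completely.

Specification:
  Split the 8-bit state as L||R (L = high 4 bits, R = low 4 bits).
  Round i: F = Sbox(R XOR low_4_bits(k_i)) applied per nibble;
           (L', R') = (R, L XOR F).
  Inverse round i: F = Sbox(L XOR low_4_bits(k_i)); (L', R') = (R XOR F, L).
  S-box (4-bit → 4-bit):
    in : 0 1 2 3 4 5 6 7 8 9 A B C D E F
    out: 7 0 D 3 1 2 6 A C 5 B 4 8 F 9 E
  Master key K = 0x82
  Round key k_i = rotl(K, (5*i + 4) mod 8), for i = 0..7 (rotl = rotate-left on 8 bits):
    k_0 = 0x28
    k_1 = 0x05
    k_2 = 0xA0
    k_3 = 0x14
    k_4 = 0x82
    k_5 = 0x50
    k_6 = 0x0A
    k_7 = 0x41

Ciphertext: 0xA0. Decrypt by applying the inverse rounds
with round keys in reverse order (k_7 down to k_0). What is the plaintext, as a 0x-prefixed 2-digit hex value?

0x73

s_0 = ciphertext = 0xA0
s_1 = InvRound(s_0, k_7) = 0x4A
s_2 = InvRound(s_1, k_6) = 0x34
s_3 = InvRound(s_2, k_5) = 0x73
s_4 = InvRound(s_3, k_4) = 0x17
s_5 = InvRound(s_4, k_3) = 0x51
s_6 = InvRound(s_5, k_2) = 0x35
s_7 = InvRound(s_6, k_1) = 0x33
s_8 = InvRound(s_7, k_0) = 0x73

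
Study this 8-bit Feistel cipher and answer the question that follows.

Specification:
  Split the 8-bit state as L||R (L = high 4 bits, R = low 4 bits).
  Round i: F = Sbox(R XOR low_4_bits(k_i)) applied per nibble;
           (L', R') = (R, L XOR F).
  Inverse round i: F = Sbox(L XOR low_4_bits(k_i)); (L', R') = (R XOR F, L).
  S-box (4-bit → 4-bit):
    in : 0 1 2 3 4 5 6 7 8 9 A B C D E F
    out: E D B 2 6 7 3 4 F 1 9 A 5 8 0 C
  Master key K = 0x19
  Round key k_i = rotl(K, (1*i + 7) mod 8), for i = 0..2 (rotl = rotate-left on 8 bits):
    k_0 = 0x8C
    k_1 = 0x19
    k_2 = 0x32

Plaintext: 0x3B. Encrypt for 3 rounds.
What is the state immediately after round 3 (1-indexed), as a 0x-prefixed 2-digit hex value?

s_0 = plaintext = 0x3B
s_1 = Round(s_0, k_0) = 0xB7
s_2 = Round(s_1, k_1) = 0x7B
s_3 = Round(s_2, k_2) = 0xB6

0xB6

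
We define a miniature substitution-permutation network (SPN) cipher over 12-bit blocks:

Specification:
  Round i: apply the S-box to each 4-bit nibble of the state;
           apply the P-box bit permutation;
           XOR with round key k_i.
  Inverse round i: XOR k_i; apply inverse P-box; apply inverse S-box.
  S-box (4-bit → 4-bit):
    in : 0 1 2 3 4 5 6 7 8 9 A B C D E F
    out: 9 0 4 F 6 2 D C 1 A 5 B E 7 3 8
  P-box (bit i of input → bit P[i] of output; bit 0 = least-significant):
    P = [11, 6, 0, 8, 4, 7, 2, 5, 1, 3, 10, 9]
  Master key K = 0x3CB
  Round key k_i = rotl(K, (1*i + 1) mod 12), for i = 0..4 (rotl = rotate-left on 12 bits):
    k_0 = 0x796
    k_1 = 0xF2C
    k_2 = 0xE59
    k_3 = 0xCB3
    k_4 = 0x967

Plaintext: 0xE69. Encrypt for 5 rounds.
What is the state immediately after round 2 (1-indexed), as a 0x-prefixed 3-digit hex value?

0x1BE

s_0 = plaintext = 0xE69
s_1 = Round(s_0, k_0) = 0x6E8
s_2 = Round(s_1, k_1) = 0x1BE
s_3 = Round(s_2, k_2) = 0x6A9
s_4 = Round(s_3, k_3) = 0xBE5
s_5 = Round(s_4, k_4) = 0xBBD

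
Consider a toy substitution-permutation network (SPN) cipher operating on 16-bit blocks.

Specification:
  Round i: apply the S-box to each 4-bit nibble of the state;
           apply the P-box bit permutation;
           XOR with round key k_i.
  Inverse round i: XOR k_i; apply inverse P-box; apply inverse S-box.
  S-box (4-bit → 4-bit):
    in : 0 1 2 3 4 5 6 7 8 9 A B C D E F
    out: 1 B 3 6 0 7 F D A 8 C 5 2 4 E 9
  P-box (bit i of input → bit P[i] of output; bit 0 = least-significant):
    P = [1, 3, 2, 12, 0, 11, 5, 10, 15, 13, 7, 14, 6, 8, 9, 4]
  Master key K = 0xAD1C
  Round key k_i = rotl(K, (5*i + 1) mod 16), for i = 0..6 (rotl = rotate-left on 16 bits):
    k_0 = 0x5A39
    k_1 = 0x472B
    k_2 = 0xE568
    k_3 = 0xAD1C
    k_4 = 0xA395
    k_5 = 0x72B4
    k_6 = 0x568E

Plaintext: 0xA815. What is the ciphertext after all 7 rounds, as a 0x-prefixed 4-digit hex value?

s_0 = plaintext = 0xA815
s_1 = Round(s_0, k_0) = 0x3426
s_2 = Round(s_1, k_1) = 0x5C24
s_3 = Round(s_2, k_2) = 0xCE29
s_4 = Round(s_3, k_3) = 0xD49D
s_5 = Round(s_4, k_4) = 0xA591
s_6 = Round(s_5, k_5) = 0xC42E
s_7 = Round(s_6, k_6) = 0x4F83

0x4F83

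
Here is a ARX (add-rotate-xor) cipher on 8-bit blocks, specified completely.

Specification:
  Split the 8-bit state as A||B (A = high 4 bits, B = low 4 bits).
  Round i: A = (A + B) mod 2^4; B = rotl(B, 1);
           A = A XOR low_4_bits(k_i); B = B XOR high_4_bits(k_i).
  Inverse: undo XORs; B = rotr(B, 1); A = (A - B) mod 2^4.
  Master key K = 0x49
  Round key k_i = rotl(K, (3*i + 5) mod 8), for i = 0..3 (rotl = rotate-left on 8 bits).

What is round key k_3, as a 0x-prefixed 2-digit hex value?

0x52

K = 0x49
k_0 = rotl(K, (3*0+5) mod 8) = rotl(K, 5) = 0x29
k_1 = rotl(K, (3*1+5) mod 8) = rotl(K, 0) = 0x49
k_2 = rotl(K, (3*2+5) mod 8) = rotl(K, 3) = 0x4A
k_3 = rotl(K, (3*3+5) mod 8) = rotl(K, 6) = 0x52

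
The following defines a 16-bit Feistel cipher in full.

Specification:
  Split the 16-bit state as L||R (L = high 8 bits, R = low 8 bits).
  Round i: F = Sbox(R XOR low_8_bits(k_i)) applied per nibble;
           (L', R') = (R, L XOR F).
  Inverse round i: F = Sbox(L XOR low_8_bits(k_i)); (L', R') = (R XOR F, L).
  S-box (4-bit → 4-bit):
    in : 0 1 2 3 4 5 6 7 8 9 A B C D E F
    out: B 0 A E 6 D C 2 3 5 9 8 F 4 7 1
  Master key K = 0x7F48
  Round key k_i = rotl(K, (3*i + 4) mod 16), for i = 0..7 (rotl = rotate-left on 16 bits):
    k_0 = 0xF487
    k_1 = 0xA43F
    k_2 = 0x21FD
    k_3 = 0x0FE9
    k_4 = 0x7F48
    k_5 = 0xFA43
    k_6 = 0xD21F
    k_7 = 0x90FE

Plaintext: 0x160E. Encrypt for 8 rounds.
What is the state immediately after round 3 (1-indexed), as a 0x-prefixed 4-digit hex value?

0x013C

s_0 = plaintext = 0x160E
s_1 = Round(s_0, k_0) = 0x0E23
s_2 = Round(s_1, k_1) = 0x2301
s_3 = Round(s_2, k_2) = 0x013C
s_4 = Round(s_3, k_3) = 0x3C4C
s_5 = Round(s_4, k_4) = 0x4C8A
s_6 = Round(s_5, k_5) = 0x8AB9
s_7 = Round(s_6, k_6) = 0xB916
s_8 = Round(s_7, k_7) = 0x16CA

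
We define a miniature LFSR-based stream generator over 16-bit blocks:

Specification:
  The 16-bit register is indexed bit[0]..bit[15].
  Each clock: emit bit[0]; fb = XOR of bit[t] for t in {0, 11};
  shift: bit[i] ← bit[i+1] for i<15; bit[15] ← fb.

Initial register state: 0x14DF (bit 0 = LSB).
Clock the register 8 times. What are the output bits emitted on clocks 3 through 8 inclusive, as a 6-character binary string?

reg_0 = 0x14DF
clock 1: out=1, reg = 0x8A6F
clock 2: out=1, reg = 0x4537
clock 3: out=1, reg = 0xA29B
clock 4: out=1, reg = 0xD14D
clock 5: out=1, reg = 0xE8A6
clock 6: out=0, reg = 0xF453
clock 7: out=1, reg = 0xFA29
clock 8: out=1, reg = 0x7D14

111011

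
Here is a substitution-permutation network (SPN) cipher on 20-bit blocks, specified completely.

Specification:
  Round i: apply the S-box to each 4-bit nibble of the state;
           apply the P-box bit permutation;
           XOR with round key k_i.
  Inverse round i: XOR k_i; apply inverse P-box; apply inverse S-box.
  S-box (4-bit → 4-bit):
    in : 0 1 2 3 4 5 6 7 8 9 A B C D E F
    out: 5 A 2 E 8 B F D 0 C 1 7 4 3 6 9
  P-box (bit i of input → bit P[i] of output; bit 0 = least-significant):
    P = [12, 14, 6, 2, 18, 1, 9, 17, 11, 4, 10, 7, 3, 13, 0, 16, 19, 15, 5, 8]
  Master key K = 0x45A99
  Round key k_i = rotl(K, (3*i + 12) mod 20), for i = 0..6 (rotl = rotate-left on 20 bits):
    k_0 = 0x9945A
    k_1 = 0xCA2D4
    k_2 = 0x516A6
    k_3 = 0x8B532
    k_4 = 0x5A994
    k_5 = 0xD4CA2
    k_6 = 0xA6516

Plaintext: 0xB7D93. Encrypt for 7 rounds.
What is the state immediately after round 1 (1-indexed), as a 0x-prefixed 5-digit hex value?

0x25E27

s_0 = plaintext = 0xB7D93
s_1 = Round(s_0, k_0) = 0x25E27
s_2 = Round(s_1, k_1) = 0xD168A
s_3 = Round(s_2, k_2) = 0xCAA36
s_4 = Round(s_3, k_3) = 0xAEF5C
s_5 = Round(s_4, k_4) = 0xB8157
s_6 = Round(s_5, k_5) = 0x3DC54
s_7 = Round(s_6, k_6) = 0xCC038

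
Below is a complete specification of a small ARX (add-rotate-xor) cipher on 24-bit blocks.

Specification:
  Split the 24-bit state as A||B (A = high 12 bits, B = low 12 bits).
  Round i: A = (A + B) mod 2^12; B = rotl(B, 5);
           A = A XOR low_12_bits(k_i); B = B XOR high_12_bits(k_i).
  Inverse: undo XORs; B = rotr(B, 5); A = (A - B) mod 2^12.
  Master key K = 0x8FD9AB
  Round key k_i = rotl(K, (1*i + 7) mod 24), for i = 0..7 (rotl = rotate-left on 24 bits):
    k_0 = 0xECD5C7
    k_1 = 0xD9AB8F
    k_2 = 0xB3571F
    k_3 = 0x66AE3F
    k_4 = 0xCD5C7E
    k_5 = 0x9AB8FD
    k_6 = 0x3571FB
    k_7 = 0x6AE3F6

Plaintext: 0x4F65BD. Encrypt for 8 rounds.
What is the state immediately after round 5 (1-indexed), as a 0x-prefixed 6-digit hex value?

0x06AD14

s_0 = plaintext = 0x4F65BD
s_1 = Round(s_0, k_0) = 0xF74966
s_2 = Round(s_1, k_1) = 0x355148
s_3 = Round(s_2, k_2) = 0x382237
s_4 = Round(s_3, k_3) = 0xB8608E
s_5 = Round(s_4, k_4) = 0x06AD14
s_6 = Round(s_5, k_5) = 0x583B31
s_7 = Round(s_6, k_6) = 0x14F561
s_8 = Round(s_7, k_7) = 0x546A84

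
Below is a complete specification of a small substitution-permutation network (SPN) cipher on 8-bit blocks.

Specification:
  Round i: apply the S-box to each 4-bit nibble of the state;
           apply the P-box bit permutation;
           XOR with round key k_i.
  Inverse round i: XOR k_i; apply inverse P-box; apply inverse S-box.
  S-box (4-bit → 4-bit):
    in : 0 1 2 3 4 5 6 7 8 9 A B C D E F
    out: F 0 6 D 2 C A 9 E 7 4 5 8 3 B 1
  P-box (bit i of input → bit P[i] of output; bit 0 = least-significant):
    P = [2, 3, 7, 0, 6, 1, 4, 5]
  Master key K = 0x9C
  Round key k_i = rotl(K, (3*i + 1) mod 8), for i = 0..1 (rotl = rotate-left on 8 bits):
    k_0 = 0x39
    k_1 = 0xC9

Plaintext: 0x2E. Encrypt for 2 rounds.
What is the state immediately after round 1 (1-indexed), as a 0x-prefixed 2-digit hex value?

s_0 = plaintext = 0x2E
s_1 = Round(s_0, k_0) = 0x26
s_2 = Round(s_1, k_1) = 0xD2

0x26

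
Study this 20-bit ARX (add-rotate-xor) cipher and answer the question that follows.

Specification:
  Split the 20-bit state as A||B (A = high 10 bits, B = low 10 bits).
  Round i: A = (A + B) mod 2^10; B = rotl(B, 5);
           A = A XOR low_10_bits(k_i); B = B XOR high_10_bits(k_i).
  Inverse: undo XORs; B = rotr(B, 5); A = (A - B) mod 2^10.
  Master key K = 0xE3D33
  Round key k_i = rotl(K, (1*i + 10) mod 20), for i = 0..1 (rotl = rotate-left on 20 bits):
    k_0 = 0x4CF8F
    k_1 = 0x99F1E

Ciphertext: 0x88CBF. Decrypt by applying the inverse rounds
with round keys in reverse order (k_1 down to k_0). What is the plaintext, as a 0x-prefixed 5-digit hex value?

0x3DCB1

s_0 = ciphertext = 0x88CBF
s_1 = InvRound(s_0, k_1) = 0x89F16
s_2 = InvRound(s_1, k_0) = 0x3DCB1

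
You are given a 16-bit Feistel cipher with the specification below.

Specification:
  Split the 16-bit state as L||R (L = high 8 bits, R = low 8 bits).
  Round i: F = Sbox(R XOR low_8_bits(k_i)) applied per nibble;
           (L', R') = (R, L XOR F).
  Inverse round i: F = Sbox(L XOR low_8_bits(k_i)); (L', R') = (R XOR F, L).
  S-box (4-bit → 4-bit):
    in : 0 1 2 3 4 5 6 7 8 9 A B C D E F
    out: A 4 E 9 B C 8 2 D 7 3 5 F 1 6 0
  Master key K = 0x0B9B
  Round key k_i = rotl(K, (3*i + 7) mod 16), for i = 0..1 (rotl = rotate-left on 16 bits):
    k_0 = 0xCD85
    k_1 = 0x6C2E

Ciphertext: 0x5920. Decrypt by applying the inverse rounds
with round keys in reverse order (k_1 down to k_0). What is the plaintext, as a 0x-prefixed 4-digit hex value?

s_0 = ciphertext = 0x5920
s_1 = InvRound(s_0, k_1) = 0x0259
s_2 = InvRound(s_1, k_0) = 0x8B02

0x8B02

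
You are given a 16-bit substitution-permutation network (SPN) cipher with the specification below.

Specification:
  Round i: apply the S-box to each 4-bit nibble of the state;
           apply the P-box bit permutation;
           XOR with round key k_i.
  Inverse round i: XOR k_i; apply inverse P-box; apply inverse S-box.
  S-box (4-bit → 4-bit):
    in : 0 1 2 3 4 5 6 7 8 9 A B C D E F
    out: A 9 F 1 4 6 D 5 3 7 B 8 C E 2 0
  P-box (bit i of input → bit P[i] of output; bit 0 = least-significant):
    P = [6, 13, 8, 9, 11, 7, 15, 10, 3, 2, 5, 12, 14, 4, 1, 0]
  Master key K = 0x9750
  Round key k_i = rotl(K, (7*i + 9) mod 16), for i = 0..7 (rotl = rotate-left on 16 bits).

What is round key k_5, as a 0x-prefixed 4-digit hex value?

K = 0x9750
k_0 = rotl(K, (7*0+9) mod 16) = rotl(K, 9) = 0xA12E
k_1 = rotl(K, (7*1+9) mod 16) = rotl(K, 0) = 0x9750
k_2 = rotl(K, (7*2+9) mod 16) = rotl(K, 7) = 0xA84B
k_3 = rotl(K, (7*3+9) mod 16) = rotl(K, 14) = 0x25D4
k_4 = rotl(K, (7*4+9) mod 16) = rotl(K, 5) = 0xEA12
k_5 = rotl(K, (7*5+9) mod 16) = rotl(K, 12) = 0x0975

0x0975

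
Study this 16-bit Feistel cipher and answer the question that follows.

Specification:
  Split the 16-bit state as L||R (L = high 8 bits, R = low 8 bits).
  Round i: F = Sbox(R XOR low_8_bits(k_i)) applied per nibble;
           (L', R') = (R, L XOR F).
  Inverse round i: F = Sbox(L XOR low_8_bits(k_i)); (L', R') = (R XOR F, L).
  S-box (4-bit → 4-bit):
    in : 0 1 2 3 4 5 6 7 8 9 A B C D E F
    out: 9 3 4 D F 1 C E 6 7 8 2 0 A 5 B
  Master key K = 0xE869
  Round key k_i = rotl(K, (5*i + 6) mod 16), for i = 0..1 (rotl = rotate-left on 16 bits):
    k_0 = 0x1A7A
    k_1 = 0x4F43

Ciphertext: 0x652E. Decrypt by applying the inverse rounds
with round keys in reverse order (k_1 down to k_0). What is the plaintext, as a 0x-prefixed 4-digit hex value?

s_0 = ciphertext = 0x652E
s_1 = InvRound(s_0, k_1) = 0x6265
s_2 = InvRound(s_1, k_0) = 0x5362

0x5362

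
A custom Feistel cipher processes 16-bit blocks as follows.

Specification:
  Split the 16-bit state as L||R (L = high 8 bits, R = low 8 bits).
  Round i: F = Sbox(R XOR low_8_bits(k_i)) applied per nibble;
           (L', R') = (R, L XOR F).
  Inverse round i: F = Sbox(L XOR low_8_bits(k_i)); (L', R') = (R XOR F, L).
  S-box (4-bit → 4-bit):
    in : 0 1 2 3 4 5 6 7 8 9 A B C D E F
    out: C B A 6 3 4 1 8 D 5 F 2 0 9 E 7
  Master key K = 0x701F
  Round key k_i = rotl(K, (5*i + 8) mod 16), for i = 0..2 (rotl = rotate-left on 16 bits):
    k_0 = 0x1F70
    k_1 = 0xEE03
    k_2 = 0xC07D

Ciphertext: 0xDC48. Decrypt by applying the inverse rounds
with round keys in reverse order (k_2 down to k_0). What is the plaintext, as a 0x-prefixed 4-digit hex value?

s_0 = ciphertext = 0xDC48
s_1 = InvRound(s_0, k_2) = 0xB3DC
s_2 = InvRound(s_1, k_1) = 0xF0B3
s_3 = InvRound(s_2, k_0) = 0x6FF0

0x6FF0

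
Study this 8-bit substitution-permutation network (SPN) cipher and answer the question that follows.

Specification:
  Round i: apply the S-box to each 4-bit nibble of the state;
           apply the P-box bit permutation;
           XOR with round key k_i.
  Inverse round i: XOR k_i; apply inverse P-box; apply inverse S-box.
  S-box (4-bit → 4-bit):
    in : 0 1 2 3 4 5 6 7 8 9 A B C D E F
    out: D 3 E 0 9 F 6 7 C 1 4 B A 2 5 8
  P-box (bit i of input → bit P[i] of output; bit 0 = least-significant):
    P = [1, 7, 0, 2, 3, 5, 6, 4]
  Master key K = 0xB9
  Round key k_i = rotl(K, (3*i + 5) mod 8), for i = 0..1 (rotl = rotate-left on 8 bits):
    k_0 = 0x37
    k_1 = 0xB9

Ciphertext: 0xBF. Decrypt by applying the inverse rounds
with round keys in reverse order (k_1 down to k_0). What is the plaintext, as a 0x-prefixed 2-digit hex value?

s_0 = ciphertext = 0xBF
s_1 = InvRound(s_0, k_1) = 0x34
s_2 = InvRound(s_1, k_0) = 0x3E

0x3E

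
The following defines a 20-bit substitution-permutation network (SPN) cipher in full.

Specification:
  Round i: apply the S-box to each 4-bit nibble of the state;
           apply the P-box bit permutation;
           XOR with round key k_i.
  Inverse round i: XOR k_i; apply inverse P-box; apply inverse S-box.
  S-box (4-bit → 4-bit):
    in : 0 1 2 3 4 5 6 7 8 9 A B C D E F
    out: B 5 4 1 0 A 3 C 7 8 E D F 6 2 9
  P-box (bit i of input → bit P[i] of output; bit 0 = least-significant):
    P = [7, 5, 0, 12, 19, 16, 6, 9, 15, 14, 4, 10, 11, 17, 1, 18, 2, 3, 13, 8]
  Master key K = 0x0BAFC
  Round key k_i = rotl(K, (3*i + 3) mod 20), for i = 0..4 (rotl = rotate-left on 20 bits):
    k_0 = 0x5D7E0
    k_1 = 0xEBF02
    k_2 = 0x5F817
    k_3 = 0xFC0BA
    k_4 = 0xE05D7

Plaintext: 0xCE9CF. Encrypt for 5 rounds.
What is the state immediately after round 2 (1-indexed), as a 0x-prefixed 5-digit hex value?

0xC6BEB

s_0 = plaintext = 0xCE9CF
s_1 = Round(s_0, k_0) = 0xEE02C
s_2 = Round(s_1, k_1) = 0xC6BEB
s_3 = Round(s_2, k_2) = 0x6458A
s_4 = Round(s_3, k_3) = 0x694D7
s_5 = Round(s_4, k_4) = 0xB159A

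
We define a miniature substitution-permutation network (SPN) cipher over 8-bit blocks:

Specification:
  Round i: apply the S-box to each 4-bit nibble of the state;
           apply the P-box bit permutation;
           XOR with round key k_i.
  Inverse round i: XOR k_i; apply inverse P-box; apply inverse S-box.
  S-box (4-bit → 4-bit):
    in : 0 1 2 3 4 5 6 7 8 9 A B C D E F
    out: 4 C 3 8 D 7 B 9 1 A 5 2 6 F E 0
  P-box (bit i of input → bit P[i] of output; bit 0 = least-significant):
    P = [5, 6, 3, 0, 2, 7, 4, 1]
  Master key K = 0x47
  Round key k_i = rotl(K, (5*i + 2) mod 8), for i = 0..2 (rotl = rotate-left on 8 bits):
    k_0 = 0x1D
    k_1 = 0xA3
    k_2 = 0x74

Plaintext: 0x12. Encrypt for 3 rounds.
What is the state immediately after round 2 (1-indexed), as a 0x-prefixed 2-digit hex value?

s_0 = plaintext = 0x12
s_1 = Round(s_0, k_0) = 0x6F
s_2 = Round(s_1, k_1) = 0x25
s_3 = Round(s_2, k_2) = 0x98

0x25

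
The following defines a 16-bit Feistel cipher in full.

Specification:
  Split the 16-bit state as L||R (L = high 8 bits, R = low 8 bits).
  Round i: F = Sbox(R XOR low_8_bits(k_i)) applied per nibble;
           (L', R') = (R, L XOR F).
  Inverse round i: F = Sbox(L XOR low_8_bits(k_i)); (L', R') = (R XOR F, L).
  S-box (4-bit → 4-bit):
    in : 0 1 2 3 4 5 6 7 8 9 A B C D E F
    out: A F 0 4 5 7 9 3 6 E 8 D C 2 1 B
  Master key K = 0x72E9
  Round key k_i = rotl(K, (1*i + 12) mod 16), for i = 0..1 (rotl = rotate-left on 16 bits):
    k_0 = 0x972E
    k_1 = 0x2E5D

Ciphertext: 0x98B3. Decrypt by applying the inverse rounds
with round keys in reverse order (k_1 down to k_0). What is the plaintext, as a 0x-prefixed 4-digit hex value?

0xE074

s_0 = ciphertext = 0x98B3
s_1 = InvRound(s_0, k_1) = 0x7498
s_2 = InvRound(s_1, k_0) = 0xE074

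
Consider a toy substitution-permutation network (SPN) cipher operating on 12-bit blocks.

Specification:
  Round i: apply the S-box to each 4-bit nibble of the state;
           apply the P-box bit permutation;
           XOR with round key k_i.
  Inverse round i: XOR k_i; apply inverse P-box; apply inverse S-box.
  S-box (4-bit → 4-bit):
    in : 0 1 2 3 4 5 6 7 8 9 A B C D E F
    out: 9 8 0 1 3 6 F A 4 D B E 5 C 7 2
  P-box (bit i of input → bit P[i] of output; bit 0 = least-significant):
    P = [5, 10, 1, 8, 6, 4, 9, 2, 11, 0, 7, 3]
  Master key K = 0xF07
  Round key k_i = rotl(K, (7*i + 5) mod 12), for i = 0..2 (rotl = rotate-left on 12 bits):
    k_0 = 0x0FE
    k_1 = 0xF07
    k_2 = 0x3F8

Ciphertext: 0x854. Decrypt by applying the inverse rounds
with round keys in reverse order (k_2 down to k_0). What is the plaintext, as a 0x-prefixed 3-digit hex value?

s_0 = ciphertext = 0x854
s_1 = InvRound(s_0, k_2) = 0x9D0
s_2 = InvRound(s_1, k_1) = 0x565
s_3 = InvRound(s_2, k_0) = 0xBFB

0xBFB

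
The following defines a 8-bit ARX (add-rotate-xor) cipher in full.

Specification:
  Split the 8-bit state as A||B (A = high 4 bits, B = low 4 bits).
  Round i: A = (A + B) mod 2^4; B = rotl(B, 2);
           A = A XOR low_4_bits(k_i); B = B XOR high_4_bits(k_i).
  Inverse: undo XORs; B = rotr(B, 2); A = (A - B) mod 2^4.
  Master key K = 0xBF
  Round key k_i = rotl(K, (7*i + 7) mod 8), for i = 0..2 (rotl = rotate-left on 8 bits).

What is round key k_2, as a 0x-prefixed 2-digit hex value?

0xF7

K = 0xBF
k_0 = rotl(K, (7*0+7) mod 8) = rotl(K, 7) = 0xDF
k_1 = rotl(K, (7*1+7) mod 8) = rotl(K, 6) = 0xEF
k_2 = rotl(K, (7*2+7) mod 8) = rotl(K, 5) = 0xF7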